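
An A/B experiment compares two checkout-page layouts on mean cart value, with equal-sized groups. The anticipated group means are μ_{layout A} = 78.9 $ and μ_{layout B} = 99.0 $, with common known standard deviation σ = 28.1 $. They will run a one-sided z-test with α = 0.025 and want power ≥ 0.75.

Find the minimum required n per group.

Standardized effect: d = |μ_{layout A} − μ_{layout B}| / σ = |78.9 − 99.0| / 28.1 = 0.7153
For power 0.75 need Φ(δ − z_{0.025}) = 0.75, so δ = z_{0.025} + z_{0.25} = 1.960 + 0.674 = 2.634.
δ = d·√(n/2) ⇒ n = 2(δ/d)² = 2 × (2.634 / 0.7153)² = 27.13.
Round up to the next whole unit.

n = 28 per group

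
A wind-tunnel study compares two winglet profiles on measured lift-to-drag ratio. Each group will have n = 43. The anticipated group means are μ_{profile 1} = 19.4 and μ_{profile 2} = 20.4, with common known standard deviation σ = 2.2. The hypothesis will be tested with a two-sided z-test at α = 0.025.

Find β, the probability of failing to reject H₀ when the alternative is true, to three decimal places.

β ≈ 0.553

Standardized effect: d = |μ_{profile 1} − μ_{profile 2}| / σ = |19.4 − 20.4| / 2.2 = 0.4545
Noncentrality parameter: δ = d·√(n/2) = 0.4545 × √(43/2) = 2.1076
Critical value for a two-sided test at α = 0.025: z_{α/2} = 2.241.
Power = Φ(δ − 2.241) + Φ(−δ − 2.241) = Φ(-0.134) + Φ(-4.349) = 0.4468 + 0.0000 = 0.4468.
Type II error: β = 1 − power = 1 − 0.4468 = 0.5532.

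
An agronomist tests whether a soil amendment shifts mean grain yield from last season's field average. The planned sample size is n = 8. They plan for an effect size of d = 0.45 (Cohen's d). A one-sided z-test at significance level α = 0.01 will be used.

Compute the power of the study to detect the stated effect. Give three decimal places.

Power ≈ 0.146

Noncentrality parameter: δ = d·√n = 0.45 × √8 = 1.2728
One-sided α = 0.01 → critical value z_{0.01} = 2.326.
Power = P(Z > 2.326 − δ) = Φ(-1.054) = 0.1460.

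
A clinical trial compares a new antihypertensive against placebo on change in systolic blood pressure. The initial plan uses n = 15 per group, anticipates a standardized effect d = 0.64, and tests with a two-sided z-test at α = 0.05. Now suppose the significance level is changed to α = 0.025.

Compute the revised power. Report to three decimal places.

δ = d·√(n/2) = 0.64 × √(15/2) = 1.7527 (unchanged). New critical value: z_{0.0125} = 2.241.
Revised power = Φ(δ − 2.241) + Φ(−δ − 2.241) = Φ(-0.489) + Φ(-3.994) = 0.3125 + 0.0000 = 0.3126.

Power ≈ 0.313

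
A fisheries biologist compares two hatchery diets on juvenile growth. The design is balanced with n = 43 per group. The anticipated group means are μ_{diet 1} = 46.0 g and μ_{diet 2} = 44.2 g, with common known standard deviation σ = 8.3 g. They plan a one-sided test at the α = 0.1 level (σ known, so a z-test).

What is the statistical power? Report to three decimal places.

Power ≈ 0.391

Standardized effect: d = |μ_{diet 1} − μ_{diet 2}| / σ = |46.0 − 44.2| / 8.3 = 0.2169
Noncentrality parameter: δ = d·√(n/2) = 0.2169 × √(43/2) = 1.0056
One-sided α = 0.1 → critical value z_{0.1} = 1.282.
Power = P(Z > 1.282 − δ) = Φ(-0.276) = 0.3913.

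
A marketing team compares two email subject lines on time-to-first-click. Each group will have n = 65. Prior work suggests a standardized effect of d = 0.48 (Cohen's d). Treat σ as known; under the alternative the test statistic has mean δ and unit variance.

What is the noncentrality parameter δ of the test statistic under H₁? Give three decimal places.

The noncentrality parameter scales effect size by the design's sample-size factor: δ = d·√(n/2) = 0.48 × √(65/2) = 2.7364

δ ≈ 2.736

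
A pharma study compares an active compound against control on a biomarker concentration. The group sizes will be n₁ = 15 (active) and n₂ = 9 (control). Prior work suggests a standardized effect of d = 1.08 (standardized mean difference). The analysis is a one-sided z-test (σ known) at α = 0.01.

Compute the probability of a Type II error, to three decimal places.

Noncentrality parameter: δ = d / √(1/n₁ + 1/n₂) = 1.08 / √(1/15 + 1/9) = 2.5614
Critical value for a one-sided test at α = 0.01: z_α = 2.326.
Power = P(Z > 2.326 − δ) = Φ(0.235) = 0.5929.
Type II error: β = 1 − power = 1 − 0.5929 = 0.4071.

β ≈ 0.407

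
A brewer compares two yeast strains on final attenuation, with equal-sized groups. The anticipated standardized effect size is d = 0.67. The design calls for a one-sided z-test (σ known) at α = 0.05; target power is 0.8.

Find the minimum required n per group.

n = 28 per group

For power 0.8 need Φ(δ − z_{0.05}) = 0.8, so δ = z_{0.05} + z_{0.20} = 1.645 + 0.842 = 2.486.
δ = d·√(n/2) ⇒ n = 2(δ/d)² = 2 × (2.486 / 0.67)² = 27.55.
Round up to the next whole unit.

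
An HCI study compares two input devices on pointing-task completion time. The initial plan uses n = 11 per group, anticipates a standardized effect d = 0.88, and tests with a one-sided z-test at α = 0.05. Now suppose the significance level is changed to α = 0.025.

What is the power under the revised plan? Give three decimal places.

δ = d·√(n/2) = 0.88 × √(11/2) = 2.0638 (unchanged). New critical value: z_{0.025} = 1.960.
Revised power = P(Z > 1.960 − δ) = Φ(0.104) = 0.5413.

Power ≈ 0.541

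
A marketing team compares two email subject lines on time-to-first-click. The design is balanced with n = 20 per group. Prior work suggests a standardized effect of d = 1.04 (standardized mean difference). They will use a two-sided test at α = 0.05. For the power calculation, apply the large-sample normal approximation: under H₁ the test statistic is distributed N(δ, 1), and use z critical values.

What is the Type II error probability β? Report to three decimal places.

β ≈ 0.092

Noncentrality parameter: δ = d·√(n/2) = 1.04 × √(20/2) = 3.2888
Critical value for a two-sided test at α = 0.05: z_{α/2} = 1.960.
Power = Φ(δ − 1.960) + Φ(−δ − 1.960) = Φ(1.329) + Φ(-5.249) = 0.9080 + 0.0000 = 0.9080.
Type II error: β = 1 − power = 1 − 0.9080 = 0.0920.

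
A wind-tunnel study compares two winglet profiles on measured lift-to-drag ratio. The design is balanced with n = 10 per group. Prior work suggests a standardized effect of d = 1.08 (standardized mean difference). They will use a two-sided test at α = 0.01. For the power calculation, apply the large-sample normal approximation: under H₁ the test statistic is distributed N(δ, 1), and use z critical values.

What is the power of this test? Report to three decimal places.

Power ≈ 0.436

Noncentrality parameter: δ = d·√(n/2) = 1.08 × √(10/2) = 2.4150
Critical value for a two-sided test at α = 0.01: z_{α/2} = 2.576.
Power = Φ(δ − 2.576) + Φ(−δ − 2.576) = Φ(-0.161) + Φ(-4.991) = 0.4361 + 0.0000 = 0.4361.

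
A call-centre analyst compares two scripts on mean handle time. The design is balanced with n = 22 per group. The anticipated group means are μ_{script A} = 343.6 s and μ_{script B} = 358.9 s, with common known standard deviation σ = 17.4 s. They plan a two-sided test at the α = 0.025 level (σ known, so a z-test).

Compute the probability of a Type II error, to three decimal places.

Standardized effect: d = |μ_{script A} − μ_{script B}| / σ = |343.6 − 358.9| / 17.4 = 0.8793
Noncentrality parameter: δ = d·√(n/2) = 0.8793 × √(22/2) = 2.9163
Two-sided α = 0.025 → critical value z_{0.0125} = 2.241.
Power = Φ(δ − 2.241) + Φ(−δ − 2.241) = Φ(0.675) + Φ(-5.158) = 0.7501 + 0.0000 = 0.7501.
Type II error: β = 1 − power = 1 − 0.7501 = 0.2499.

β ≈ 0.250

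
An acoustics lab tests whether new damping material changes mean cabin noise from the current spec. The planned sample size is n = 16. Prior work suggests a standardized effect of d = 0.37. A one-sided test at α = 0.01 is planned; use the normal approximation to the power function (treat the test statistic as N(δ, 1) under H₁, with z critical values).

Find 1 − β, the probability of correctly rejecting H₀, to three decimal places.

Noncentrality parameter: δ = d·√n = 0.37 × √16 = 1.4800
One-sided α = 0.01 → critical value z_{0.01} = 2.326.
Power = P(Z > 2.326 − δ) = Φ(-0.846) = 0.1987.

Power ≈ 0.199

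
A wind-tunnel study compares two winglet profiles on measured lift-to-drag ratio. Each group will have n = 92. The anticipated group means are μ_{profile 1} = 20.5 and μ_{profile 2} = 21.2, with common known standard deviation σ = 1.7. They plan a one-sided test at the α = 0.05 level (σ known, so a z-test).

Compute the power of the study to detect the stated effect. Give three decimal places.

Standardized effect: d = |μ_{profile 1} − μ_{profile 2}| / σ = |20.5 − 21.2| / 1.7 = 0.4118
Noncentrality parameter: δ = d·√(n/2) = 0.4118 × √(92/2) = 2.7927
One-sided α = 0.05 → critical value z_{0.05} = 1.645.
Power = P(Z > 1.645 − δ) = Φ(1.148) = 0.8745.

Power ≈ 0.874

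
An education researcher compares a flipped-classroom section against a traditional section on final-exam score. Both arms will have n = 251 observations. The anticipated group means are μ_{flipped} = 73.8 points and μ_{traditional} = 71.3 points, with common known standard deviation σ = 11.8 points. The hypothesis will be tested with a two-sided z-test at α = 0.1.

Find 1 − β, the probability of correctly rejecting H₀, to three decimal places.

Power ≈ 0.767

Standardized effect: d = |μ_{flipped} − μ_{traditional}| / σ = |73.8 − 71.3| / 11.8 = 0.2119
Noncentrality parameter: δ = d·√(n/2) = 0.2119 × √(251/2) = 2.3734
Critical value for a two-sided test at α = 0.1: z_{α/2} = 1.645.
Power = Φ(δ − 1.645) + Φ(−δ − 1.645) = Φ(0.729) + Φ(-4.018) = 0.7669 + 0.0000 = 0.7669.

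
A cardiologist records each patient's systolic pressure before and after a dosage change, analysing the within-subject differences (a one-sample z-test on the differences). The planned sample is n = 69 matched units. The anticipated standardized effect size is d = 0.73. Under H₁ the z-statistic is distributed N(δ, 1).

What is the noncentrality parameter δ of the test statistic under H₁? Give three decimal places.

The noncentrality parameter scales effect size by the design's sample-size factor: δ = d·√n = 0.73 × √69 = 6.0638

δ ≈ 6.064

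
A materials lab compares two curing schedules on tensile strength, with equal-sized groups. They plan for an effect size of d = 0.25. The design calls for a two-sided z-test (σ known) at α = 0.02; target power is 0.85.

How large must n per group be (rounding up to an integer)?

n = 362 per group

For power 0.85 need Φ(δ − z_{0.01}) = 0.85, so δ = z_{0.01} + z_{0.15} = 2.326 + 1.036 = 3.363.
(Ignoring the negligible lower-tail rejection probability gives the usual closed-form inversion.)
δ = d·√(n/2) ⇒ n = 2(δ/d)² = 2 × (3.363 / 0.25)² = 361.87.
Rounding up, n = 362 per group.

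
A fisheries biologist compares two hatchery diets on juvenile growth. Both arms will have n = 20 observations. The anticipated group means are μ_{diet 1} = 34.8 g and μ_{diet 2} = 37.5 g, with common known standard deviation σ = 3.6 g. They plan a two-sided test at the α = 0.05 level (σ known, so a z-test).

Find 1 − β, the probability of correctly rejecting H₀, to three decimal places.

Standardized effect: d = |μ_{diet 1} − μ_{diet 2}| / σ = |34.8 − 37.5| / 3.6 = 0.7500
Noncentrality parameter: δ = d·√(n/2) = 0.7500 × √(20/2) = 2.3717
Two-sided α = 0.05 → critical value z_{0.025} = 1.960.
Power = Φ(δ − 1.960) + Φ(−δ − 1.960) = Φ(0.412) + Φ(-4.332) = 0.6597 + 0.0000 = 0.6597.

Power ≈ 0.660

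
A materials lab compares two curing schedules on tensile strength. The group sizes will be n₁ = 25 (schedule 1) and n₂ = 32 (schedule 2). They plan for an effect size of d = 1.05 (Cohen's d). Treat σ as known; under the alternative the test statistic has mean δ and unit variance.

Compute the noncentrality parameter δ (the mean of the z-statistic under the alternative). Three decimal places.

δ ≈ 3.934

δ = d / √(1/n₁ + 1/n₂) = 1.05 / √(1/25 + 1/32) = 3.9337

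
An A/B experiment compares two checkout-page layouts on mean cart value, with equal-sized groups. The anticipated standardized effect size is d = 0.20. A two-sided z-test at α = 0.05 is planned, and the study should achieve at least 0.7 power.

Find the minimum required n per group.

For power 0.7 need Φ(δ − z_{0.025}) = 0.7, so δ = z_{0.025} + z_{0.30} = 1.960 + 0.524 = 2.484.
(The Φ(−δ − z_{α/2}) term is vanishingly small for δ > 0 and is dropped in the standard sample-size formula.)
δ = d·√(n/2) ⇒ n = 2(δ/d)² = 2 × (2.484 / 0.20)² = 308.60.
Rounding up, n = 309 per group.

n = 309 per group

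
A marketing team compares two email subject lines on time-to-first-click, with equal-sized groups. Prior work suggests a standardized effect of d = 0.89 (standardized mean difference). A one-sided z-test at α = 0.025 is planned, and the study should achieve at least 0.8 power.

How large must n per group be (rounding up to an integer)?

Set Φ(δ − 1.960) = 0.8; then δ − 1.960 = Φ⁻¹(0.8) = 0.842, giving δ = 2.802.
δ = d·√(n/2) ⇒ n = 2(δ/d)² = 2 × (2.802 / 0.89)² = 19.82.
Round up to the next whole unit.

n = 20 per group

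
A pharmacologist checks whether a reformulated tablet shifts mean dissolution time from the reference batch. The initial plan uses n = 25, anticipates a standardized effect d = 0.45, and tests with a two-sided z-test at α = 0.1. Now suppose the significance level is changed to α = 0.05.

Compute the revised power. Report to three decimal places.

δ = d·√n = 0.45 × √25 = 2.2500 (unchanged). New critical value: z_{0.025} = 1.960.
Revised power = Φ(δ − 1.960) + Φ(−δ − 1.960) = Φ(0.290) + Φ(-4.210) = 0.6141 + 0.0000 = 0.6141.

Power ≈ 0.614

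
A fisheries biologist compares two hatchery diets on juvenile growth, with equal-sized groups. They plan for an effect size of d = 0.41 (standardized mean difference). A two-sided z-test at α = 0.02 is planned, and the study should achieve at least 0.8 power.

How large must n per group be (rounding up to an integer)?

For power 0.8 need Φ(δ − z_{0.01}) = 0.8, so δ = z_{0.01} + z_{0.20} = 2.326 + 0.842 = 3.168.
(For δ > 0 the lower-tail rejection region contributes negligibly to power, so the one-term inversion is standard.)
δ = d·√(n/2) ⇒ n = 2(δ/d)² = 2 × (3.168 / 0.41)² = 119.41.
Rounding up, n = 120 per group.

n = 120 per group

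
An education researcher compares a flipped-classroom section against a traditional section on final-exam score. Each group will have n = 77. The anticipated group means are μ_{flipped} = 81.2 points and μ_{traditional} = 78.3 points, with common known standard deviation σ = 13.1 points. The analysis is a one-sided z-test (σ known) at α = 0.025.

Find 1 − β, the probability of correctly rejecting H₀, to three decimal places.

Power ≈ 0.279

Standardized effect: d = |μ_{flipped} − μ_{traditional}| / σ = |81.2 − 78.3| / 13.1 = 0.2214
Noncentrality parameter: δ = d·√(n/2) = 0.2214 × √(77/2) = 1.3736
One-sided α = 0.025 → critical value z_{0.025} = 1.960.
Power = Φ(δ − 1.960) = Φ(-0.586) = 0.2788.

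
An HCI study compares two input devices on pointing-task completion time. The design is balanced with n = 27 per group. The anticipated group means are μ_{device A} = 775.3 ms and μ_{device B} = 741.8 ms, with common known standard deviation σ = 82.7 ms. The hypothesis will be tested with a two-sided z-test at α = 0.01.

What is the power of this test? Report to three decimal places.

Standardized effect: d = |μ_{device A} − μ_{device B}| / σ = |775.3 − 741.8| / 82.7 = 0.4051
Noncentrality parameter: δ = d·√(n/2) = 0.4051 × √(27/2) = 1.4884
Two-sided α = 0.01 → critical value z_{0.005} = 2.576.
Power = Φ(δ − 2.576) + Φ(−δ − 2.576) = Φ(-1.087) + Φ(-4.064) = 0.1384 + 0.0000 = 0.1384.

Power ≈ 0.138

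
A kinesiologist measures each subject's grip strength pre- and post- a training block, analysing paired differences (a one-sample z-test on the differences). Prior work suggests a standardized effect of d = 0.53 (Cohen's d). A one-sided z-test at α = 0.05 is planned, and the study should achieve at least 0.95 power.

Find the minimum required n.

n = 39

Set Φ(δ − 1.645) = 0.95; then δ − 1.645 = Φ⁻¹(0.95) = 1.645, giving δ = 3.290.
δ = d·√n ⇒ n = (δ/d)² = (3.290 / 0.53)² = 38.53.
Rounding up, n = 39.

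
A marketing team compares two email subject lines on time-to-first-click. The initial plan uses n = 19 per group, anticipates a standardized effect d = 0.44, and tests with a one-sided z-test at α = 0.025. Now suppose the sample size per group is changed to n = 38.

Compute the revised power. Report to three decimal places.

Power ≈ 0.483

With n = 38 per group: δ = d·√(n/2) = 0.44 × √(38/2) = 1.9179. Critical value z_{0.025} = 1.960.
Revised power = P(Z > 1.960 − δ) = Φ(-0.042) = 0.4832.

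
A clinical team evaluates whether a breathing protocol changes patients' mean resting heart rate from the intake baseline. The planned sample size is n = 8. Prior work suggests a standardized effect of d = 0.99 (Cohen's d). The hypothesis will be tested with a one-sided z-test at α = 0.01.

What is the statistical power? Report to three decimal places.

Noncentrality parameter: δ = d·√n = 0.99 × √8 = 2.8001
One-sided α = 0.01 → critical value z_{0.01} = 2.326.
Power = Φ(δ − 2.326) = Φ(0.474) = 0.6822.

Power ≈ 0.682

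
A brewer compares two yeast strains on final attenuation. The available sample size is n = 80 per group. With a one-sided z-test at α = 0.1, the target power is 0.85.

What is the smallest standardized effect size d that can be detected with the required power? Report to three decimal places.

Required noncentrality: δ = z_{0.1} + z_{0.15} = 1.282 + 1.036 = 2.318.
δ = d·√(n/2) ⇒ d = δ/√(n/2) = 2.318/√(80/2) = 0.3665.

d ≈ 0.367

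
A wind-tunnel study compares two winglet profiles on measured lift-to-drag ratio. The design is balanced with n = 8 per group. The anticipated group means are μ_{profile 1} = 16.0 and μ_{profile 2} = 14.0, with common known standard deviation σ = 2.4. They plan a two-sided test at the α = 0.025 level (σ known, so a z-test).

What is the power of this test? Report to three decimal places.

Standardized effect: d = |μ_{profile 1} − μ_{profile 2}| / σ = |16.0 − 14.0| / 2.4 = 0.8333
Noncentrality parameter: δ = d·√(n/2) = 0.8333 × √(8/2) = 1.6667
Two-sided α = 0.025 → critical value z_{0.0125} = 2.241.
Power = Φ(δ − 2.241) + Φ(−δ − 2.241) = Φ(-0.575) + Φ(-3.908) = 0.2827 + 0.0000 = 0.2828.

Power ≈ 0.283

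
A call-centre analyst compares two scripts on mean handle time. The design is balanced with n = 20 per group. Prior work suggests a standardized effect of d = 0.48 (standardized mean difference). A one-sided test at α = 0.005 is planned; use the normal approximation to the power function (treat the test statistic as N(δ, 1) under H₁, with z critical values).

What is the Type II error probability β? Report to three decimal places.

β ≈ 0.855

Noncentrality parameter: δ = d·√(n/2) = 0.48 × √(20/2) = 1.5179
One-sided α = 0.005 → critical value z_{0.005} = 2.576.
Power = Φ(δ − 2.576) = Φ(-1.058) = 0.1450.
Type II error: β = 1 − power = 1 − 0.1450 = 0.8550.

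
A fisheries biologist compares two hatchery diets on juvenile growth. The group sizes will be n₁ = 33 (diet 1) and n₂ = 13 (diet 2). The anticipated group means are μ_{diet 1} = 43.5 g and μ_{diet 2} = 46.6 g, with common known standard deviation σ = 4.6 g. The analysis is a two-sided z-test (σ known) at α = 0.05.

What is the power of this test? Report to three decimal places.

Standardized effect: d = |μ_{diet 1} − μ_{diet 2}| / σ = |43.5 − 46.6| / 4.6 = 0.6739
Noncentrality parameter: δ = d / √(1/n₁ + 1/n₂) = 0.6739 / √(1/33 + 1/13) = 2.0580
Critical value for a two-sided test at α = 0.05: z_{α/2} = 1.960.
Power = Φ(δ − 1.960) + Φ(−δ − 1.960) = Φ(0.098) + Φ(-4.018) = 0.5391 + 0.0000 = 0.5391.

Power ≈ 0.539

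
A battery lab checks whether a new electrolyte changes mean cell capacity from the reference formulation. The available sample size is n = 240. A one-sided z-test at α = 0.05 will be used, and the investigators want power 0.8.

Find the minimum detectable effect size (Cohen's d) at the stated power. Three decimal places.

Need Φ(δ − 1.645) = 0.8, so δ = 1.645 + 0.842 = 2.486.
δ = d·√n ⇒ d = δ/√n = 2.486/√240 = 0.1605.

d ≈ 0.161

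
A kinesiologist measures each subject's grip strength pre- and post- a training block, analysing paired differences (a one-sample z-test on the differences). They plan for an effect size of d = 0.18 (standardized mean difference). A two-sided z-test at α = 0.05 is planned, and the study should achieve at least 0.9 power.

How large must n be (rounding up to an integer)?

n = 325

Set Φ(δ − 1.960) = 0.9; then δ − 1.960 = Φ⁻¹(0.9) = 1.282, giving δ = 3.242.
(For δ > 0 the lower-tail rejection region contributes negligibly to power, so the one-term inversion is standard.)
δ = d·√n ⇒ n = (δ/d)² = (3.242 / 0.18)² = 324.30.
Rounding up, n = 325.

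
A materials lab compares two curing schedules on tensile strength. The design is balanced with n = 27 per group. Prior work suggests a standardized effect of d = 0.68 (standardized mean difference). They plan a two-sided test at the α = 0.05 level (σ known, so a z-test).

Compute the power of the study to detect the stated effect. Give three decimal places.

Power ≈ 0.705

Noncentrality parameter: δ = d·√(n/2) = 0.68 × √(27/2) = 2.4985
Critical value for a two-sided test at α = 0.05: z_{α/2} = 1.960.
Power = Φ(δ − 1.960) + Φ(−δ − 1.960) = Φ(0.539) + Φ(-4.458) = 0.7049 + 0.0000 = 0.7049.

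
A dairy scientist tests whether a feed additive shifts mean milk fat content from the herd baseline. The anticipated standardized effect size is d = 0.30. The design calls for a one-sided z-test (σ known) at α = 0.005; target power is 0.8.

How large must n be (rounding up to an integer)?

For power 0.8 need Φ(δ − z_{0.005}) = 0.8, so δ = z_{0.005} + z_{0.20} = 2.576 + 0.842 = 3.417.
δ = d·√n ⇒ n = (δ/d)² = (3.417 / 0.30)² = 129.77.
Round up to the next whole unit.

n = 130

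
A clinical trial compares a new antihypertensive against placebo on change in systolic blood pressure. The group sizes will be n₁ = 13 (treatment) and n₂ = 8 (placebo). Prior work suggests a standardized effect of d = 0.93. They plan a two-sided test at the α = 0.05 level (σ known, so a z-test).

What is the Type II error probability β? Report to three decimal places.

Noncentrality parameter: δ = d / √(1/n₁ + 1/n₂) = 0.93 / √(1/13 + 1/8) = 2.0696
Critical value for a two-sided test at α = 0.05: z_{α/2} = 1.960.
Power = Φ(δ − 1.960) + Φ(−δ − 1.960) = Φ(0.110) + Φ(-4.030) = 0.5437 + 0.0000 = 0.5437.
Type II error: β = 1 − power = 1 − 0.5437 = 0.4563.

β ≈ 0.456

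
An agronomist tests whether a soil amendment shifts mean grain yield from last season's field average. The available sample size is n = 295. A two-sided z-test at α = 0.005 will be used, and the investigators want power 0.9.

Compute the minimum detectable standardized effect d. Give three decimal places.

Required noncentrality: δ = z_{0.0025} + z_{0.10} = 2.807 + 1.282 = 4.089.
(The second rejection-region term Φ(−δ − z_{α/2}) is negligible and dropped.)
δ = d·√n ⇒ d = δ/√n = 4.089/√295 = 0.2380.

d ≈ 0.238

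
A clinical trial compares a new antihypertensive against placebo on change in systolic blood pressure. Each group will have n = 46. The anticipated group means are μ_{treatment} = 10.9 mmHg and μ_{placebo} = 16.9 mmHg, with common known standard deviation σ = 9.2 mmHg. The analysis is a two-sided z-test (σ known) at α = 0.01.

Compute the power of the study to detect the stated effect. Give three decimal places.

Power ≈ 0.709

Standardized effect: d = |μ_{treatment} − μ_{placebo}| / σ = |10.9 − 16.9| / 9.2 = 0.6522
Noncentrality parameter: δ = d·√(n/2) = 0.6522 × √(46/2) = 3.1277
Two-sided α = 0.01 → critical value z_{0.005} = 2.576.
Power = Φ(δ − 2.576) + Φ(−δ − 2.576) = Φ(0.552) + Φ(-5.704) = 0.7095 + 0.0000 = 0.7095.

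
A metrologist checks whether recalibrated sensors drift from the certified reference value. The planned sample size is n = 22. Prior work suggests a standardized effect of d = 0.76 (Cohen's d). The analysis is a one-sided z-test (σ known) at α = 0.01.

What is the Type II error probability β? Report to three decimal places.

Noncentrality parameter: δ = d·√n = 0.76 × √22 = 3.5647
One-sided α = 0.01 → critical value z_{0.01} = 2.326.
Power = P(Z > 2.326 − δ) = Φ(1.238) = 0.8922.
Type II error: β = 1 − power = 1 − 0.8922 = 0.1078.

β ≈ 0.108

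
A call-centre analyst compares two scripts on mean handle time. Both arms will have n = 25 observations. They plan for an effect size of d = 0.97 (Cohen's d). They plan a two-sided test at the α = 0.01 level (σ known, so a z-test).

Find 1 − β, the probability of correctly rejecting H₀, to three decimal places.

Noncentrality parameter: λ = d·√(n/2) = 0.97 × √(25/2) = 3.4295
Critical value for a two-sided test at α = 0.01: z_{α/2} = 2.576.
Power = Φ(λ − 2.576) + Φ(−λ − 2.576) = Φ(0.854) + Φ(-6.005) = 0.8033 + 0.0000 = 0.8033.

Power ≈ 0.803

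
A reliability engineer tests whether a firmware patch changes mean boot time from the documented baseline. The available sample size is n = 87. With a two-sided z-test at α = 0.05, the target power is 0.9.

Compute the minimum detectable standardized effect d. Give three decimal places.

Need Φ(δ − 1.960) = 0.9, so δ = 1.960 + 1.282 = 3.242.
(Lower-tail contribution to power is negligible for δ > 0.)
δ = d·√n ⇒ d = δ/√n = 3.242/√87 = 0.3475.

d ≈ 0.348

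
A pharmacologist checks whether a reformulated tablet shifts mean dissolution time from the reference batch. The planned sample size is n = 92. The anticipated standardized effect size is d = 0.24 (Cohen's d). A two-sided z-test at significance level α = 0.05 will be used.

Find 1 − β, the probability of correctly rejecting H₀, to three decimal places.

Noncentrality parameter: δ = d·√n = 0.24 × √92 = 2.3020
Critical value for a two-sided test at α = 0.05: z_{α/2} = 1.960.
Power = Φ(δ − 1.960) + Φ(−δ − 1.960) = Φ(0.342) + Φ(-4.262) = 0.6338 + 0.0000 = 0.6338.

Power ≈ 0.634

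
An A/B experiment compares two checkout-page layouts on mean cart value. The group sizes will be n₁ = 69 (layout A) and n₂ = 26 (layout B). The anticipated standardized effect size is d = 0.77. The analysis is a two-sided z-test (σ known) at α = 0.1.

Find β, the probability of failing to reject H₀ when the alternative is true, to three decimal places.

β ≈ 0.044

Noncentrality parameter: δ = d / √(1/n₁ + 1/n₂) = 0.77 / √(1/69 + 1/26) = 3.3461
Critical value for a two-sided test at α = 0.1: z_{α/2} = 1.645.
Power = Φ(δ − 1.645) + Φ(−δ − 1.645) = Φ(1.701) + Φ(-4.991) = 0.9556 + 0.0000 = 0.9556.
Type II error: β = 1 − power = 1 − 0.9556 = 0.0444.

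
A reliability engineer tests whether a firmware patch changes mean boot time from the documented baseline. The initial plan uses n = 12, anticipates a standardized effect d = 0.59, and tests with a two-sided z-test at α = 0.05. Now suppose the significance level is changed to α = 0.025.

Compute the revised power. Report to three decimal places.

δ = d·√n = 0.59 × √12 = 2.0438 (unchanged). New critical value: z_{0.0125} = 2.241.
Revised power = Φ(δ − 2.241) + Φ(−δ − 2.241) = Φ(-0.198) + Φ(-4.285) = 0.4217 + 0.0000 = 0.4217.

Power ≈ 0.422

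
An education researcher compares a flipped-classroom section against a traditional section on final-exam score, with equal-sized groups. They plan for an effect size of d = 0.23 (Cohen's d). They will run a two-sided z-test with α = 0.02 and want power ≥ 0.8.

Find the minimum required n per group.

For power 0.8 need Φ(δ − z_{0.01}) = 0.8, so δ = z_{0.01} + z_{0.20} = 2.326 + 0.842 = 3.168.
(The Φ(−δ − z_{α/2}) term is vanishingly small for δ > 0 and is dropped in the standard sample-size formula.)
δ = d·√(n/2) ⇒ n = 2(δ/d)² = 2 × (3.168 / 0.23)² = 379.43.
Rounding up, n = 380 per group.

n = 380 per group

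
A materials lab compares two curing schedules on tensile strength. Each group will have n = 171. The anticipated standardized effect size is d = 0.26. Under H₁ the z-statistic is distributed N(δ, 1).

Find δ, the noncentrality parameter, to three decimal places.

δ = d·√(n/2) = 0.26 × √(171/2) = 2.4041

δ ≈ 2.404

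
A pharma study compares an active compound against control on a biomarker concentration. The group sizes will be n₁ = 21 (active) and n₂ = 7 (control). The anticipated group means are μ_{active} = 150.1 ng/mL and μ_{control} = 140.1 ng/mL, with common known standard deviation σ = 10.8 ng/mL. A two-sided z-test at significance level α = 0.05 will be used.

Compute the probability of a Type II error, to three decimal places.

Standardized effect: d = |μ_{active} − μ_{control}| / σ = |150.1 − 140.1| / 10.8 = 0.9259
Noncentrality parameter: δ = d / √(1/n₁ + 1/n₂) = 0.9259 / √(1/21 + 1/7) = 2.1216
Critical value for a two-sided test at α = 0.05: z_{α/2} = 1.960.
Power = Φ(δ − 1.960) + Φ(−δ − 1.960) = Φ(0.162) + Φ(-4.082) = 0.5642 + 0.0000 = 0.5642.
Type II error: β = 1 − power = 1 − 0.5642 = 0.4358.

β ≈ 0.436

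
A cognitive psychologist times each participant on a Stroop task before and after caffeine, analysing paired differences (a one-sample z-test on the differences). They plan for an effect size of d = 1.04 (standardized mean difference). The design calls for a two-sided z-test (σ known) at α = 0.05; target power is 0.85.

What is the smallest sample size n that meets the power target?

n = 9

For power 0.85 need Φ(δ − z_{0.025}) = 0.85, so δ = z_{0.025} + z_{0.15} = 1.960 + 1.036 = 2.996.
(Ignoring the negligible lower-tail rejection probability gives the usual closed-form inversion.)
δ = d·√n ⇒ n = (δ/d)² = (2.996 / 1.04)² = 8.30.
Round up to the next whole unit.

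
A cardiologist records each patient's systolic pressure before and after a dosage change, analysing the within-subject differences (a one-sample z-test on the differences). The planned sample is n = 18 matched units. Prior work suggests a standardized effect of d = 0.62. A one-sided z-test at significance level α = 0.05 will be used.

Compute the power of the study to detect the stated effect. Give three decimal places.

Power ≈ 0.838

Noncentrality parameter: δ = d·√n = 0.62 × √18 = 2.6304
Critical value for a one-sided test at α = 0.05: z_α = 1.645.
Power = P(Z > 1.645 − δ) = Φ(0.986) = 0.8378.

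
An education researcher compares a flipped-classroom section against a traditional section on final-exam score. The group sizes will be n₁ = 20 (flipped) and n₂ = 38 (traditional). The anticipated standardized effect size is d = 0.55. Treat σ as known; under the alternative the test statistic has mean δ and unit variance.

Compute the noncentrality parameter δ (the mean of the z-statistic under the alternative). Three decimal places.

δ = d / √(1/n₁ + 1/n₂) = 0.55 / √(1/20 + 1/38) = 1.9909

δ ≈ 1.991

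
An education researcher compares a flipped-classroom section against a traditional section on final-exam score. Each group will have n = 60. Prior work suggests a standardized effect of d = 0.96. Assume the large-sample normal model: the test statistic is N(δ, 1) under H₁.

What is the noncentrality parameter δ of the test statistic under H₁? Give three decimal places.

δ ≈ 5.258

δ = d·√(n/2) = 0.96 × √(60/2) = 5.2581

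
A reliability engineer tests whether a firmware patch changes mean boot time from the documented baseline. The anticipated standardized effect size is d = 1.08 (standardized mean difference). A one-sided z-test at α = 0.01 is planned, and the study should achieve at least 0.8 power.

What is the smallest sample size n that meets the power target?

n = 9

Set Φ(δ − 2.326) = 0.8; then δ − 2.326 = Φ⁻¹(0.8) = 0.842, giving δ = 3.168.
δ = d·√n ⇒ n = (δ/d)² = (3.168 / 1.08)² = 8.60.
Round up to the next whole unit.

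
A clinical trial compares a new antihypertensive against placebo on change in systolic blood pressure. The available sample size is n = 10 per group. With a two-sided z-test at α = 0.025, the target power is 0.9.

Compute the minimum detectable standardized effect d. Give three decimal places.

d ≈ 1.576

Need Φ(δ − 2.241) = 0.9, so δ = 2.241 + 1.282 = 3.523.
(The second rejection-region term Φ(−δ − z_{α/2}) is negligible and dropped.)
δ = d·√(n/2) ⇒ d = δ/√(n/2) = 3.523/√(10/2) = 1.5755.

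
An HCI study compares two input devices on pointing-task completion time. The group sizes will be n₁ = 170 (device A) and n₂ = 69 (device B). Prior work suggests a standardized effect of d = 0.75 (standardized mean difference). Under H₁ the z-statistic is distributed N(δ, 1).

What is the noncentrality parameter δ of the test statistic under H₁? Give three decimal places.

δ ≈ 5.254

δ = d / √(1/n₁ + 1/n₂) = 0.75 / √(1/170 + 1/69) = 5.2543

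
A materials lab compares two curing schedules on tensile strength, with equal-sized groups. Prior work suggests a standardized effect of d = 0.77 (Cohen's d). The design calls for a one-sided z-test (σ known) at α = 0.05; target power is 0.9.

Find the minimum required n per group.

n = 29 per group

For power 0.9 need Φ(δ − z_{0.05}) = 0.9, so δ = z_{0.05} + z_{0.10} = 1.645 + 1.282 = 2.926.
δ = d·√(n/2) ⇒ n = 2(δ/d)² = 2 × (2.926 / 0.77)² = 28.89.
Round up to the next whole unit.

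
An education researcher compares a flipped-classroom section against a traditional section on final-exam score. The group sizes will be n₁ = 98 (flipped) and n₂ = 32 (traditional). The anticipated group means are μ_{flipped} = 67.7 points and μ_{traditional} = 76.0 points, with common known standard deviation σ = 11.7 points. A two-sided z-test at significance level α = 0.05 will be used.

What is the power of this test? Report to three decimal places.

Standardized effect: d = |μ_{flipped} − μ_{traditional}| / σ = |67.7 − 76.0| / 11.7 = 0.7094
Noncentrality parameter: δ = d / √(1/n₁ + 1/n₂) = 0.7094 / √(1/98 + 1/32) = 3.4842
Two-sided α = 0.05 → critical value z_{0.025} = 1.960.
Power = Φ(δ − 1.960) + Φ(−δ − 1.960) = Φ(1.524) + Φ(-5.444) = 0.9363 + 0.0000 = 0.9363.

Power ≈ 0.936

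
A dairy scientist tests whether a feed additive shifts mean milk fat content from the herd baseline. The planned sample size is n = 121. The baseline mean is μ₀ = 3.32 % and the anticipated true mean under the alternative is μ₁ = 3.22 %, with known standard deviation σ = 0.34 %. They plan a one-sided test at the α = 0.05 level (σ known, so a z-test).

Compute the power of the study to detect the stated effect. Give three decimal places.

Standardized effect: d = |μ₁ − μ₀| / σ = |3.22 − 3.32| / 0.34 = 0.2941
Noncentrality parameter: λ = d·√n = 0.2941 × √121 = 3.2353
Critical value for a one-sided test at α = 0.05: z_α = 1.645.
Power = P(Z > 1.645 − λ) = Φ(1.590) = 0.9441.

Power ≈ 0.944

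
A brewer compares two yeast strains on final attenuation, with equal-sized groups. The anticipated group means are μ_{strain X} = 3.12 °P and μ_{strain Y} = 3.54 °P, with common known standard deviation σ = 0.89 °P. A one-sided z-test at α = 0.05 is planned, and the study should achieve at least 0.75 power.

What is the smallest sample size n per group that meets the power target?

Standardized effect: d = |μ_{strain X} − μ_{strain Y}| / σ = |3.12 − 3.54| / 0.89 = 0.4719
Set Φ(δ − 1.645) = 0.75; then δ − 1.645 = Φ⁻¹(0.75) = 0.674, giving δ = 2.319.
δ = d·√(n/2) ⇒ n = 2(δ/d)² = 2 × (2.319 / 0.4719)² = 48.31.
Rounding up, n = 49 per group.

n = 49 per group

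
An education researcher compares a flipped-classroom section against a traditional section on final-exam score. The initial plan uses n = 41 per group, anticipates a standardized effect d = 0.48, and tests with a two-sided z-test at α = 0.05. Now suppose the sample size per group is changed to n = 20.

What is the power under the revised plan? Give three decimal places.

Power ≈ 0.329

With n = 20 per group: δ = d·√(n/2) = 0.48 × √(20/2) = 1.5179. Critical value z_{0.025} = 1.960.
Revised power = Φ(δ − 1.960) + Φ(−δ − 1.960) = Φ(-0.442) + Φ(-3.478) = 0.3292 + 0.0003 = 0.3295.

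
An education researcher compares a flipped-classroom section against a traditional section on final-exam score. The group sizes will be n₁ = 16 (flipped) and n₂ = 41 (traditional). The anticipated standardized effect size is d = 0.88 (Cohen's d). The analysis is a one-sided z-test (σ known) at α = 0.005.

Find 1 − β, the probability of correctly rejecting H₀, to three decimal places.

Noncentrality parameter: δ = d / √(1/n₁ + 1/n₂) = 0.88 / √(1/16 + 1/41) = 2.9854
One-sided α = 0.005 → critical value z_{0.005} = 2.576.
Power = Φ(δ − 2.576) = Φ(0.410) = 0.6589.

Power ≈ 0.659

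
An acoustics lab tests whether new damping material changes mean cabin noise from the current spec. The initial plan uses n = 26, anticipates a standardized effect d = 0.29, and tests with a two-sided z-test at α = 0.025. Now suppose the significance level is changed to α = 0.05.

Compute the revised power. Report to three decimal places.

δ = d·√n = 0.29 × √26 = 1.4787 (unchanged). New critical value: z_{0.025} = 1.960.
Revised power = Φ(δ − 1.960) + Φ(−δ − 1.960) = Φ(-0.481) + Φ(-3.439) = 0.3152 + 0.0003 = 0.3155.

Power ≈ 0.315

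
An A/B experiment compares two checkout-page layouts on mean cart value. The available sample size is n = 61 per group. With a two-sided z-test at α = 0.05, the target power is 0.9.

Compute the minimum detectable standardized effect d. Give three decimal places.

d ≈ 0.587

Required noncentrality: δ = z_{0.025} + z_{0.10} = 1.960 + 1.282 = 3.242.
(The second rejection-region term Φ(−δ − z_{α/2}) is negligible and dropped.)
δ = d·√(n/2) ⇒ d = δ/√(n/2) = 3.242/√(61/2) = 0.5869.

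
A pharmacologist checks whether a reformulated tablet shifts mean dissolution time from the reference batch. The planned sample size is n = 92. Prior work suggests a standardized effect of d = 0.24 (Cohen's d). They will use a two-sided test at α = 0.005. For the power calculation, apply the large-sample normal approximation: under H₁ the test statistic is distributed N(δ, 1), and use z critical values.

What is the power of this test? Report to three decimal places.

Noncentrality parameter: δ = d·√n = 0.24 × √92 = 2.3020
Critical value for a two-sided test at α = 0.005: z_{α/2} = 2.807.
Power = Φ(δ − 2.807) + Φ(−δ − 2.807) = Φ(-0.505) + Φ(-5.109) = 0.3068 + 0.0000 = 0.3068.

Power ≈ 0.307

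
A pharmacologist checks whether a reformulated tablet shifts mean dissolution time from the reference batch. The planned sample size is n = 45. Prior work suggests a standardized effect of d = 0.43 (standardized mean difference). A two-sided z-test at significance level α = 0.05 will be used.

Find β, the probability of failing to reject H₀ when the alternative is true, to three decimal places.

β ≈ 0.178

Noncentrality parameter: δ = d·√n = 0.43 × √45 = 2.8845
Critical value for a two-sided test at α = 0.05: z_{α/2} = 1.960.
Power = Φ(δ − 1.960) + Φ(−δ − 1.960) = Φ(0.925) + Φ(-4.844) = 0.8224 + 0.0000 = 0.8224.
Type II error: β = 1 − power = 1 − 0.8224 = 0.1776.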